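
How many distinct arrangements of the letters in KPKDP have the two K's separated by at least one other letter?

There are 5!/(2!·2!) = 30 arrangements of KPKDP in total.
Arrangements with the K's together: treat KK as one letter, giving (4)!/(2!) = 12.
Hence 30 − 12 = 18.

18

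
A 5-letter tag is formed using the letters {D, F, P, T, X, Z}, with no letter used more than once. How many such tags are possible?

Choose and order 5 of the 6 symbols: the first letter has 6 options, the next 5, and so on down to 2.
That product is 6 × 5 × 4 × 3 × 2 = 720.

720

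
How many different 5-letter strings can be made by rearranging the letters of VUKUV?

30

The 5 letters of VUKUV have repeats: U appearing twice and V appearing twice.
So there are 5! / (2!·2!) = 30 distinguishable arrangements.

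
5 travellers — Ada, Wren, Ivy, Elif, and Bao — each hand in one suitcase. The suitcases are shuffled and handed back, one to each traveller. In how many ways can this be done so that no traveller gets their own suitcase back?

44

Count assignments avoiding every fixed point. For any j of the 5 travellers fixed to their own suitcase, the other 5−j can be arranged in (5−j)! ways.
By inclusion–exclusion this is Σ_{j=0}^{5} (−1)^j C(5,j)·(5−j)!.
Computing: 120 − 120 + 60 − 20 + 5 − 1 = 44.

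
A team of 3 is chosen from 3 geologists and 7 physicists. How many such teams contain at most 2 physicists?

Split by how many physicists are chosen (0 through 2).
Sum: C(7,0)·C(3,3) + C(7,1)·C(3,2) + C(7,2)·C(3,1) = 1 + 21 + 63 = 85.

85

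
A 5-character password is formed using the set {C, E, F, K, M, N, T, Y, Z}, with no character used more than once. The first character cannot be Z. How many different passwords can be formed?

13440

The first character has 9−1 = 8 choices (anything except Z).
The remaining 4 characters are filled from the other 8 symbols without repetition: 8 × 7 × 6 × 5 = 1680.
Total: 8 × 1680 = 13440.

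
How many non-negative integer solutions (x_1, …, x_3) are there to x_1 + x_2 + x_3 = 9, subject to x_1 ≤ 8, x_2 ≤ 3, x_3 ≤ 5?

Ignoring the caps, the number of non-negative solutions to x_1+…+x_3 = 9 is C(11,2) = 55.
Subtract solutions that violate a single cap (substitute x_i' = x_i − (cap_i+1)): x_1 ≥ 9 gives C(2,2) = 1; x_2 ≥ 4 gives C(7,2) = 21; x_3 ≥ 6 gives C(5,2) = 10. Together 32.
No two caps can be exceeded simultaneously, so the pair terms are all 0.
By inclusion–exclusion the count is 55 − 32 + 0 = 23.

23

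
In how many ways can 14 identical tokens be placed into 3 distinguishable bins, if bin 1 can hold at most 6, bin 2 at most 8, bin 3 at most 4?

By stars and bars, unrestricted non-negative solutions to x_1+…+x_3 = 14 number C(14+2,2) = 120.
Subtract solutions that violate a single cap (substitute x_i' = x_i − (cap_i+1)): x_1 ≥ 7 gives C(9,2) = 36; x_2 ≥ 9 gives C(7,2) = 21; x_3 ≥ 5 gives C(11,2) = 55. Together 112.
Add back pairs where two caps are both exceeded: 0 + 6 + 1 = 7.
By inclusion–exclusion the count is 120 − 112 + 7 = 15.

15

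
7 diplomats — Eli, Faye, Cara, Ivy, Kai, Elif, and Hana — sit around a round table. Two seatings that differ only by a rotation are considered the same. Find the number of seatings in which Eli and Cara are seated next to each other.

240

Treat {Eli, Cara} as one unit (2 internal orders) and seat the resulting 6 units around the table: (5)! circular arrangements.
So 2 × (5)! = 2 × 120 = 240.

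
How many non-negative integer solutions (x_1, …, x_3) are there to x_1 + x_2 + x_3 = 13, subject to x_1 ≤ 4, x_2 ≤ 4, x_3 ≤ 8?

Without the upper bounds there are C(15,2) = 105 ways to split 13 among 3 variables.
Subtract solutions that violate a single cap (substitute x_i' = x_i − (cap_i+1)): x_1 ≥ 5 gives C(10,2) = 45; x_2 ≥ 5 gives C(10,2) = 45; x_3 ≥ 9 gives C(6,2) = 15. Together 105.
Add back pairs where two caps are both exceeded: 10 + 0 + 0 = 10.
By inclusion–exclusion the count is 105 − 105 + 10 = 10.

10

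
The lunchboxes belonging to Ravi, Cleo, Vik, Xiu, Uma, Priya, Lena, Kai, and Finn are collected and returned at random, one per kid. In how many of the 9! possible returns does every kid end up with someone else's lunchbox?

Count assignments avoiding every fixed point. For any j of the 9 kids fixed to their own lunchbox, the other 9−j can be arranged in (9−j)! ways.
By inclusion–exclusion this is Σ_{j=0}^{9} (−1)^j C(9,j)·(9−j)!.
Computing: 362880 − 362880 + 181440 − 60480 + 15120 − 3024 + 504 − 72 + 9 − 1 = 133496.

133496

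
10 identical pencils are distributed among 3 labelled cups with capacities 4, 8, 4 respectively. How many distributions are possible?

22

Ignoring the caps, the number of non-negative solutions to x_1+…+x_3 = 10 is C(12,2) = 66.
Subtract solutions that violate a single cap (substitute x_i' = x_i − (cap_i+1)): x_1 ≥ 5 gives C(7,2) = 21; x_2 ≥ 9 gives C(3,2) = 3; x_3 ≥ 5 gives C(7,2) = 21. Together 45.
Add back pairs where two caps are both exceeded: 0 + 1 + 0 = 1.
By inclusion–exclusion the count is 66 − 45 + 1 = 22.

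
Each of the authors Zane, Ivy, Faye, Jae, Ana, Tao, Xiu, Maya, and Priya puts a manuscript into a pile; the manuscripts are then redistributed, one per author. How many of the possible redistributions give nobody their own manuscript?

Let Aᵢ be the assignments in which author i gets their own manuscript. We want the size of the complement of A₁∪…∪A_9.
By inclusion–exclusion this is Σ_{j=0}^{9} (−1)^j C(9,j)·(9−j)!.
Computing: 362880 − 362880 + 181440 − 60480 + 15120 − 3024 + 504 − 72 + 9 − 1 = 133496.

133496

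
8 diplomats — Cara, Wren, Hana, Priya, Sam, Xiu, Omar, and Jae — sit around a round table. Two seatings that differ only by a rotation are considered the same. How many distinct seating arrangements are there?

5040

Seat Cara anywhere (absorbing the rotational symmetry), then permute the other 7: (7)! = 5040.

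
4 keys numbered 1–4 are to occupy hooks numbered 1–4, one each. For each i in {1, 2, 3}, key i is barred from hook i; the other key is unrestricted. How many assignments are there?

Let Aᵢ (for i ∈ {1, 2, 3}) be the placements that put key i in its forbidden hook. Any j of these fix j positions, leaving (4−j)! ways to fill the rest, and there are C(3,j) ways to pick which j.
By inclusion–exclusion, the number of valid placements is Σ_{j=0}^{3} (−1)^j C(3,j)·(4−j)!.
Computing: 24 − 18 + 6 − 1 = 11.

11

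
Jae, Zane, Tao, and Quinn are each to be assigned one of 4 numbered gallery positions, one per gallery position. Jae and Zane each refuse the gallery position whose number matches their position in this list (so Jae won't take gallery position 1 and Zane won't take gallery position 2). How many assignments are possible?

Let Aᵢ (for i ∈ {1, 2}) be the placements that put person i in their forbidden gallery position. Any j of these fix j positions, leaving (4−j)! ways to fill the rest, and there are C(2,j) ways to pick which j.
By inclusion–exclusion, the number of valid placements is Σ_{j=0}^{2} (−1)^j C(2,j)·(4−j)!.
Computing: 24 − 12 + 2 = 14.

14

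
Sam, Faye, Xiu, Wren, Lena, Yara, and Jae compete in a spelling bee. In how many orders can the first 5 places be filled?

This is an ordered selection of 5 from 7: P(7,5).
That gives 7 × 6 × 5 × 4 × 3 = 2520.

2520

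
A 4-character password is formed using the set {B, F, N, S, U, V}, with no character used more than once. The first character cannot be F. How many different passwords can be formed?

300

The first character has 6−1 = 5 choices (anything except F).
The remaining 3 characters are filled from the other 5 symbols without repetition: 5 × 4 × 3 = 60.
Total: 5 × 60 = 300.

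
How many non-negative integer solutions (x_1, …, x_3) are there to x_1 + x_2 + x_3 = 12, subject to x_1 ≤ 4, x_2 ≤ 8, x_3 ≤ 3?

Without the upper bounds there are C(14,2) = 91 ways to split 12 among 3 variables.
Subtract solutions that violate a single cap (substitute x_i' = x_i − (cap_i+1)): x_1 ≥ 5 gives C(9,2) = 36; x_2 ≥ 9 gives C(5,2) = 10; x_3 ≥ 4 gives C(10,2) = 45. Together 91.
Add back pairs where two caps are both exceeded: 0 + 10 + 0 = 10.
By inclusion–exclusion the count is 91 − 91 + 10 = 10.

10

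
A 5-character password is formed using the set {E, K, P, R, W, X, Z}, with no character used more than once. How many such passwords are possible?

This is a permutation of 5 out of 7: P(7,5) = 7!/2!.
7 × 6 × 5 × 4 × 3 = 2520.

2520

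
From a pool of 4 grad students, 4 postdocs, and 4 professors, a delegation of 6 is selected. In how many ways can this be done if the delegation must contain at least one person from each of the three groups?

Unrestricted: C(12,6) = 924 ways to pick any 6 of the 12.
Selections missing a whole group: no grad students → C(8,6) = 28; no postdocs → C(8,6) = 28; no professors → C(8,6) = 28.
Add back selections omitting two groups (i.e. drawn from a single group): C(4,6) + C(4,6) + C(4,6) = 0.
By inclusion–exclusion: 924 − 84 + 0 = 840.

840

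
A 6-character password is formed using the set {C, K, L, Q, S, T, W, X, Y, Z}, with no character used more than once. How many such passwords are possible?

Choose and order 6 of the 10 symbols: the first character has 10 options, the next 9, and so on down to 5.
10 × 9 × 8 × 7 × 6 × 5 = 151200.

151200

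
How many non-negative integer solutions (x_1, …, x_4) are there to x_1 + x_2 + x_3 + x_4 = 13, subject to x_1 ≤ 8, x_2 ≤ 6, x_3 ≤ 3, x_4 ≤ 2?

54

By stars and bars, unrestricted non-negative solutions to x_1+…+x_4 = 13 number C(13+3,3) = 560.
Subtract solutions that violate a single cap (substitute x_i' = x_i − (cap_i+1)): x_1 ≥ 9 gives C(7,3) = 35; x_2 ≥ 7 gives C(9,3) = 84; x_3 ≥ 4 gives C(12,3) = 220; x_4 ≥ 3 gives C(13,3) = 286. Together 625.
Add back pairs where two caps are both exceeded: 0 + 1 + 4 + 10 + 20 + 84 = 119.
By inclusion–exclusion the count is 560 − 625 + 119 = 54.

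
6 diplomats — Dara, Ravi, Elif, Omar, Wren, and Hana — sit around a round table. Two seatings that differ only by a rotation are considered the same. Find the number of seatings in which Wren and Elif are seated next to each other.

48

Glue Wren and Elif into a block (2 internal orders). Seating 5 units around a circle gives (4)! arrangements.
So 2 × (4)! = 2 × 24 = 48.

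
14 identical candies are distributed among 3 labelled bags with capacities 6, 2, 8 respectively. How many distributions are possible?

Without the upper bounds there are C(16,2) = 120 ways to split 14 among 3 bags.
Subtract solutions that violate a single cap (substitute x_i' = x_i − (cap_i+1)): x_1 ≥ 7 gives C(9,2) = 36; x_2 ≥ 3 gives C(13,2) = 78; x_3 ≥ 9 gives C(7,2) = 21. Together 135.
Add back pairs where two caps are both exceeded: 15 + 0 + 6 = 21.
By inclusion–exclusion the count is 120 − 135 + 21 = 6.

6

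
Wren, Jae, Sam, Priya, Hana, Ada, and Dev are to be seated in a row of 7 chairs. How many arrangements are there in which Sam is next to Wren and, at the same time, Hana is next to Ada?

Treat {Sam,Wren} as one block (2 orders) and {Hana,Ada} as another (2 orders).
That leaves 5 units to arrange: 2 × 2 × 5! = 4 × 120 = 480.

480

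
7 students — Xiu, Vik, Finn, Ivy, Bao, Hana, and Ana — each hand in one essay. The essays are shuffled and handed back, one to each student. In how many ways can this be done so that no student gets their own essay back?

1854

Count assignments avoiding every fixed point. For any j of the 7 students fixed to their own essay, the other 7−j can be arranged in (7−j)! ways.
By inclusion–exclusion this is Σ_{j=0}^{7} (−1)^j C(7,j)·(7−j)!.
Computing: 5040 − 5040 + 2520 − 840 + 210 − 42 + 7 − 1 = 1854.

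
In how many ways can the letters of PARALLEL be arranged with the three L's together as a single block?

Treat the 3 copies of L as a single block. The multiset to arrange is then {LLL, A, A, E, P, R}, 6 items in all.
That gives (6)!/(2!) = 360 arrangements.

360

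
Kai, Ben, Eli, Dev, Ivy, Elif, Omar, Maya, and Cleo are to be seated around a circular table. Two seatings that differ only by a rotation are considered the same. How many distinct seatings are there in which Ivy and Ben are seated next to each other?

10080

Glue Ivy and Ben into a block (2 internal orders). Seating 8 units around a circle gives (7)! arrangements.
So 2 × (7)! = 2 × 5040 = 10080.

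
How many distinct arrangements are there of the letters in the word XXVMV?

30

XXVMV has 5 letters with V appearing twice and X appearing twice.
Dividing 5! = 120 by 2!·2! = 4 for the repeated letters gives 30.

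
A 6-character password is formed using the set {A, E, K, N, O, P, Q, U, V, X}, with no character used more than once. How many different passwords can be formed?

151200

Choose and order 6 of the 10 symbols: the first character has 10 options, the next 9, and so on down to 5.
10 × 9 × 8 × 7 × 6 × 5 = 151200.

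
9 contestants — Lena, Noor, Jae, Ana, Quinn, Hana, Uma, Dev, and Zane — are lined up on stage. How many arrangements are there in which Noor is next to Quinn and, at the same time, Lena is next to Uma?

Treat {Noor,Quinn} as one block (2 orders) and {Lena,Uma} as another (2 orders).
That leaves 7 units to arrange: 2 × 2 × 7! = 4 × 5040 = 20160.

20160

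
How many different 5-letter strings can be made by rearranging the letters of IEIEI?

IEIEI has 5 letters with E appearing twice and I appearing 3 times.
So there are 5! / (3!·2!) = 10 distinguishable arrangements.

10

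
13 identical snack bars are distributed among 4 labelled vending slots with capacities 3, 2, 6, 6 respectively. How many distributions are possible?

Ignoring the caps, the number of non-negative solutions to x_1+…+x_4 = 13 is C(16,3) = 560.
Subtract solutions that violate a single cap (substitute x_i' = x_i − (cap_i+1)): x_1 ≥ 4 gives C(12,3) = 220; x_2 ≥ 3 gives C(13,3) = 286; x_3 ≥ 7 gives C(9,3) = 84; x_4 ≥ 7 gives C(9,3) = 84. Together 674.
Add back pairs where two caps are both exceeded: 84 + 10 + 10 + 20 + 20 + 0 = 144.
By inclusion–exclusion the count is 560 − 674 + 144 = 30.

30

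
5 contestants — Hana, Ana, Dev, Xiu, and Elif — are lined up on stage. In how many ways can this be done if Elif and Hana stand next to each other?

Glue Elif and Hana into one block (2 internal orders), leaving 4 units to arrange in a row.
That gives 2 × 4! = 2 × 24 = 48.

48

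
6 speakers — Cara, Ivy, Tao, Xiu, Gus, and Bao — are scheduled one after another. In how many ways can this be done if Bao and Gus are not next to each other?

480

Of the 6! = 720 arrangements, those with Bao and Gus adjacent number 2 × 5! = 240 (treat the pair as a block with 2 internal orders).
Complementary counting: 720 − 240 = 480.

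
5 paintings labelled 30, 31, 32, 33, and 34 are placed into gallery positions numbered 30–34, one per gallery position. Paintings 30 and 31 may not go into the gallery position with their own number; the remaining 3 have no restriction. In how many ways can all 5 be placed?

Let Aᵢ (for i ∈ {30, 31}) be the placements that put painting i in its forbidden gallery position. Any j of these fix j positions, leaving (5−j)! ways to fill the rest, and there are C(2,j) ways to pick which j.
By inclusion–exclusion, the number of valid placements is Σ_{j=0}^{2} (−1)^j C(2,j)·(5−j)!.
Computing: 120 − 48 + 6 = 78.

78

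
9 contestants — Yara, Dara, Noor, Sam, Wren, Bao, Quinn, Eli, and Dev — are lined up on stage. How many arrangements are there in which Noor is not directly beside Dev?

Of the 9! = 362880 arrangements, those with Noor and Dev adjacent number 2 × 8! = 80640 (treat the pair as a block with 2 internal orders).
So 362880 − 80640 = 282240 arrangements keep them apart.

282240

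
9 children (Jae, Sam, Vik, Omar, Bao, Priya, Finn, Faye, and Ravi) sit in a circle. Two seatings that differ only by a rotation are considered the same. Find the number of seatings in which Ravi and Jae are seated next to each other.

10080

Treat {Ravi, Jae} as one unit (2 internal orders) and seat the resulting 8 units around the table: (7)! circular arrangements.
So 2 × (7)! = 2 × 5040 = 10080.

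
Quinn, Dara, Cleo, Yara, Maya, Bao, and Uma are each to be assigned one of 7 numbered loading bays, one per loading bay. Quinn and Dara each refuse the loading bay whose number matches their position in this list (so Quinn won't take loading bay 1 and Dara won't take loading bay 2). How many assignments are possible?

Let Aᵢ (for i ∈ {1, 2}) be the placements that put person i in their forbidden loading bay. Any j of these fix j positions, leaving (7−j)! ways to fill the rest, and there are C(2,j) ways to pick which j.
By inclusion–exclusion, the number of valid placements is Σ_{j=0}^{2} (−1)^j C(2,j)·(7−j)!.
Computing: 5040 − 1440 + 120 = 3720.

3720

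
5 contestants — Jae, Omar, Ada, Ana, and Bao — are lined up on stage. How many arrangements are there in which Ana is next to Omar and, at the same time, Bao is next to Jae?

Treat {Ana,Omar} as one block (2 orders) and {Bao,Jae} as another (2 orders).
That leaves 3 units to arrange: 2 × 2 × 3! = 4 × 6 = 24.

24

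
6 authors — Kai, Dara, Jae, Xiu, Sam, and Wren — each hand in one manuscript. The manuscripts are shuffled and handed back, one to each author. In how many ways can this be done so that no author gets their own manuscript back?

This is the derangement count D_6: permutations of 6 items with no fixed point.
By inclusion–exclusion this is Σ_{j=0}^{6} (−1)^j C(6,j)·(6−j)!.
Computing: 720 − 720 + 360 − 120 + 30 − 6 + 1 = 265.

265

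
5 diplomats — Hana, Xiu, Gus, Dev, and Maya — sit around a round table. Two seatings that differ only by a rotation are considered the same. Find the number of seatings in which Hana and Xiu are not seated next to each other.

12

Without the restriction there are (4)! = 24 seatings.
Those with Hana next to Xiu: fuse the pair into one unit and seat 4 units around a circle — 2·(3)! = 12.
Subtracting, 24 − 12 = 12.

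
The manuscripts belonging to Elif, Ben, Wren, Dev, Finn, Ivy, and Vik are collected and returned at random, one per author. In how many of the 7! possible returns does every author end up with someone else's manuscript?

Count assignments avoiding every fixed point. For any j of the 7 authors fixed to their own manuscript, the other 7−j can be arranged in (7−j)! ways.
By inclusion–exclusion this is Σ_{j=0}^{7} (−1)^j C(7,j)·(7−j)!.
Computing: 5040 − 5040 + 2520 − 840 + 210 − 42 + 7 − 1 = 1854.

1854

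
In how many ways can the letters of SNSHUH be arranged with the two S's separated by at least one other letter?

120

Total arrangements of SNSHUH: 6!/(2!·2!) = 180.
If the two S's are adjacent, glue them into one block, leaving 5 items to arrange: (5)!/(2!) = 60 ways.
Subtracting, 180 − 60 = 120 arrangements keep the S's apart.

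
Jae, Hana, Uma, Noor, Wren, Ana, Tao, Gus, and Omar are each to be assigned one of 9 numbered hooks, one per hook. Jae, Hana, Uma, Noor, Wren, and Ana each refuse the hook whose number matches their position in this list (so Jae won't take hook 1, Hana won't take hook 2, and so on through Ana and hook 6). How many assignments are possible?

Let Aᵢ (for 1 ≤ i ≤ 6) be the placements that put person i in their forbidden hook. Any j of these fix j positions, leaving (9−j)! ways to fill the rest, and there are C(6,j) ways to pick which j.
By inclusion–exclusion, the number of valid placements is Σ_{j=0}^{6} (−1)^j C(6,j)·(9−j)!.
Computing: 362880 − 241920 + 75600 − 14400 + 1800 − 144 + 6 = 183822.

183822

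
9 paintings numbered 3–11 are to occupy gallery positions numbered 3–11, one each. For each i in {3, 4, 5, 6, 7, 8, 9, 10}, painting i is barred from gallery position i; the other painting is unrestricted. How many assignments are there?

148329

Let Aᵢ (for 3 ≤ i ≤ 10) be the placements that put painting i in its forbidden gallery position. Any j of these fix j positions, leaving (9−j)! ways to fill the rest, and there are C(8,j) ways to pick which j.
By inclusion–exclusion, the number of valid placements is Σ_{j=0}^{8} (−1)^j C(8,j)·(9−j)!.
Computing: 362880 − 322560 + 141120 − 40320 + 8400 − 1344 + 168 − 16 + 1 = 148329.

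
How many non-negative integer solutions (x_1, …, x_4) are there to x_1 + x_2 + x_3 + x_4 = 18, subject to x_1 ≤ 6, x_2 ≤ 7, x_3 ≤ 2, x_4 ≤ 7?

By stars and bars, unrestricted non-negative solutions to x_1+…+x_4 = 18 number C(18+3,3) = 1330.
Subtract solutions that violate a single cap (substitute x_i' = x_i − (cap_i+1)): x_1 ≥ 7 gives C(14,3) = 364; x_2 ≥ 8 gives C(13,3) = 286; x_3 ≥ 3 gives C(18,3) = 816; x_4 ≥ 8 gives C(13,3) = 286. Together 1752.
Add back pairs where two caps are both exceeded: 20 + 165 + 20 + 120 + 10 + 120 = 455.
Subtract triples: 1 + 0 + 1 + 0 = 2.
By inclusion–exclusion the count is 1330 − 1752 + 455 − 2 = 31.

31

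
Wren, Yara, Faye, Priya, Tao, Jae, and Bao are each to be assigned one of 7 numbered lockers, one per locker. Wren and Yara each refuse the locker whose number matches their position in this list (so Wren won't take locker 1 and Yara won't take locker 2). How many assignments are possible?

Let Aᵢ (for i ∈ {1, 2}) be the placements that put person i in their forbidden locker. Any j of these fix j positions, leaving (7−j)! ways to fill the rest, and there are C(2,j) ways to pick which j.
By inclusion–exclusion, the number of valid placements is Σ_{j=0}^{2} (−1)^j C(2,j)·(7−j)!.
Computing: 5040 − 1440 + 120 = 3720.

3720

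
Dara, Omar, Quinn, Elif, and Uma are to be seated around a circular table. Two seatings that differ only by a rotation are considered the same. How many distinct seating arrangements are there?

24

Seat Dara anywhere (absorbing the rotational symmetry), then permute the other 4: (4)! = 24.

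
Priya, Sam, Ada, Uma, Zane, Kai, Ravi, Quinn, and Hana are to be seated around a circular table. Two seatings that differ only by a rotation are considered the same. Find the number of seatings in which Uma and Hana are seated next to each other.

10080

Treat {Uma, Hana} as one unit (2 internal orders) and seat the resulting 8 units around the table: (7)! circular arrangements.
So 2 × (7)! = 2 × 5040 = 10080.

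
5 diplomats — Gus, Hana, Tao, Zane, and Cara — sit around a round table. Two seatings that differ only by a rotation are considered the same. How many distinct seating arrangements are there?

24

Around a circle, 5 distinct people have 5!/5 = (4)! = 24 rotationally distinct seatings.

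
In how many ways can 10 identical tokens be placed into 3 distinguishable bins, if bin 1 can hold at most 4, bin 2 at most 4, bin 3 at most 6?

Ignoring the caps, the number of non-negative solutions to x_1+…+x_3 = 10 is C(12,2) = 66.
Subtract solutions that violate a single cap (substitute x_i' = x_i − (cap_i+1)): x_1 ≥ 5 gives C(7,2) = 21; x_2 ≥ 5 gives C(7,2) = 21; x_3 ≥ 7 gives C(5,2) = 10. Together 52.
Add back pairs where two caps are both exceeded: 1 + 0 + 0 = 1.
By inclusion–exclusion the count is 66 − 52 + 1 = 15.

15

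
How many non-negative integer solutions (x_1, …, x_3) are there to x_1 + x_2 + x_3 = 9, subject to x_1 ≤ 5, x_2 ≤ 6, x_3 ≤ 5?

Ignoring the caps, the number of non-negative solutions to x_1+…+x_3 = 9 is C(11,2) = 55.
Subtract solutions that violate a single cap (substitute x_i' = x_i − (cap_i+1)): x_1 ≥ 6 gives C(5,2) = 10; x_2 ≥ 7 gives C(4,2) = 6; x_3 ≥ 6 gives C(5,2) = 10. Together 26.
No two caps can be exceeded simultaneously, so the pair terms are all 0.
By inclusion–exclusion the count is 55 − 26 + 0 = 29.

29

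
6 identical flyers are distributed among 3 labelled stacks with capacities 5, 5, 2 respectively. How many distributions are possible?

16

Without the upper bounds there are C(8,2) = 28 ways to split 6 among 3 stacks.
Subtract solutions that violate a single cap (substitute x_i' = x_i − (cap_i+1)): x_1 ≥ 6 gives C(2,2) = 1; x_2 ≥ 6 gives C(2,2) = 1; x_3 ≥ 3 gives C(5,2) = 10. Together 12.
No two caps can be exceeded simultaneously, so the pair terms are all 0.
By inclusion–exclusion the count is 28 − 12 + 0 = 16.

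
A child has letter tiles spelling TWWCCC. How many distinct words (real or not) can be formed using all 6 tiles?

60

TWWCCC has 6 letters with C appearing 3 times and W appearing twice.
Dividing 6! = 720 by 3!·2! = 12 for the repeated letters gives 60.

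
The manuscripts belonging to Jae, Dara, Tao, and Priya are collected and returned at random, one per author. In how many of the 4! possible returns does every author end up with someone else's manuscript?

Let Aᵢ be the assignments in which author i gets their own manuscript. We want the size of the complement of A₁∪…∪A_4.
By inclusion–exclusion this is Σ_{j=0}^{4} (−1)^j C(4,j)·(4−j)!.
Computing: 24 − 24 + 12 − 4 + 1 = 9.

9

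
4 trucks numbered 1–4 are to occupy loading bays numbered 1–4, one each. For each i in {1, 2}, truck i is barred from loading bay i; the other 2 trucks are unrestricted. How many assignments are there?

14

Let Aᵢ (for i ∈ {1, 2}) be the placements that put truck i in its forbidden loading bay. Any j of these fix j positions, leaving (4−j)! ways to fill the rest, and there are C(2,j) ways to pick which j.
By inclusion–exclusion, the number of valid placements is Σ_{j=0}^{2} (−1)^j C(2,j)·(4−j)!.
Computing: 24 − 12 + 2 = 14.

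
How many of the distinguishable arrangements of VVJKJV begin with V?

30

Fix V in the first position and arrange the remaining 5 letters.
Those 5 letters have J appearing twice and V appearing twice, giving (5)!/(2!·2!) = 30.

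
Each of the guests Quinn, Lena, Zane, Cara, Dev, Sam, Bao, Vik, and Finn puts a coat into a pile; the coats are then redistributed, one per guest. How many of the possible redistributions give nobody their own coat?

Count assignments avoiding every fixed point. For any j of the 9 guests fixed to their own coat, the other 9−j can be arranged in (9−j)! ways.
By inclusion–exclusion this is Σ_{j=0}^{9} (−1)^j C(9,j)·(9−j)!.
Computing: 362880 − 362880 + 181440 − 60480 + 15120 − 3024 + 504 − 72 + 9 − 1 = 133496.

133496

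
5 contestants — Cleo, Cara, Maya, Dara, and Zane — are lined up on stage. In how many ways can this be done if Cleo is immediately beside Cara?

48

Place the 3 others and the Cleo-Cara pair as 4 objects in a line; the pair has 2 internal arrangements.
That gives 2 × 4! = 2 × 24 = 48.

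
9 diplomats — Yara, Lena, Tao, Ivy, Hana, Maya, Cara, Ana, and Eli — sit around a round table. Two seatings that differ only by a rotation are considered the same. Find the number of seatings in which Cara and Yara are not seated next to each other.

30240

Without the restriction there are (8)! = 40320 seatings.
Seatings with Cara beside Yara: treat them as a block with 2 internal orders, giving 2 × (7)! = 10080.
Subtracting, 40320 − 10080 = 30240.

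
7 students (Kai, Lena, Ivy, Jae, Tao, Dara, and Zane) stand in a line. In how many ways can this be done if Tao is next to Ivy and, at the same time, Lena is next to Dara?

480

Treat {Tao,Ivy} as one block (2 orders) and {Lena,Dara} as another (2 orders).
That leaves 5 units to arrange: 2 × 2 × 5! = 4 × 120 = 480.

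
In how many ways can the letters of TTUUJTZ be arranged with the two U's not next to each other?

300

There are 7!/(3!·2!) = 420 arrangements of TTUUJTZ in total.
If the two U's are adjacent, glue them into one block, leaving 6 items to arrange: (6)!/(3!) = 120 ways.
Hence 420 − 120 = 300.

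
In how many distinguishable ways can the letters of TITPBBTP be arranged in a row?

The 8 letters of TITPBBTP have repeats: B appearing twice, P appearing twice, and T appearing 3 times.
The number of distinct arrangements is 8!/(3!·2!·2!) = 40320/24 = 1680.

1680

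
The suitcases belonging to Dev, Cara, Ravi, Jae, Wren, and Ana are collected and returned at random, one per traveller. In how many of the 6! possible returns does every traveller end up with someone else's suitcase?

Let Aᵢ be the assignments in which traveller i gets their own suitcase. We want the size of the complement of A₁∪…∪A_6.
By inclusion–exclusion this is Σ_{j=0}^{6} (−1)^j C(6,j)·(6−j)!.
Computing: 720 − 720 + 360 − 120 + 30 − 6 + 1 = 265.

265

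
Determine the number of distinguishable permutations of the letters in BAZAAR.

BAZAAR has 6 letters with A appearing 3 times.
So there are 6! / (3!) = 120 distinguishable arrangements.

120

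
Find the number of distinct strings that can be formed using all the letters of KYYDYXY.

210

The 7 letters of KYYDYXY have repeats: Y appearing 4 times.
So there are 7! / (4!) = 210 distinguishable arrangements.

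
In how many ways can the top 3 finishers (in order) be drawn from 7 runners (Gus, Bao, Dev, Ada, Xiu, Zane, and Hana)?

210

There are 7 choices for 1st place, 6 for 2nd, and 5 for 3rd.
That gives 7 × 6 × 5 = 210.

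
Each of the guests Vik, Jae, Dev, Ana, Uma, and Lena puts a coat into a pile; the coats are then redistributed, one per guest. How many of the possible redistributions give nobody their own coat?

This is the derangement count D_6: permutations of 6 items with no fixed point.
By inclusion–exclusion this is Σ_{j=0}^{6} (−1)^j C(6,j)·(6−j)!.
Computing: 720 − 720 + 360 − 120 + 30 − 6 + 1 = 265.

265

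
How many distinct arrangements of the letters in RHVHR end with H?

12

Fix H in the last position and arrange the remaining 4 letters.
Those 4 letters have R appearing twice, giving (4)!/(2!) = 12.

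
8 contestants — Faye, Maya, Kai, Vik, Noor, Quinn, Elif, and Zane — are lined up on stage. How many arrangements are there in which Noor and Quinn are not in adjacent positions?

30240

There are 8! = 40320 arrangements in all. If Noor and Quinn are adjacent, merging them into one block gives 2·(7)! = 10080 arrangements.
Complementary counting: 40320 − 10080 = 30240.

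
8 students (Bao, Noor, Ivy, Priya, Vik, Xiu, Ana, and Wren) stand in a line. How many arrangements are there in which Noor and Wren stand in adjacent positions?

Place the 6 others and the Noor-Wren pair as 7 objects in a line; the pair has 2 internal arrangements.
That gives 2 × 7! = 2 × 5040 = 10080.

10080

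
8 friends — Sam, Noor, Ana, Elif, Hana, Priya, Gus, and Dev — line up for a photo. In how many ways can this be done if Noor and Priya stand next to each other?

Treat {Noor, Priya} as a single unit. There are 7 units to order, and the pair itself can be ordered 2 ways.
So the count is 2·(7)! = 10080.

10080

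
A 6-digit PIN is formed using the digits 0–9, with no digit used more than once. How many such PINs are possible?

151200

This is a permutation of 6 out of 10: P(10,6) = 10!/4!.
10 × 9 × 8 × 7 × 6 × 5 = 151200.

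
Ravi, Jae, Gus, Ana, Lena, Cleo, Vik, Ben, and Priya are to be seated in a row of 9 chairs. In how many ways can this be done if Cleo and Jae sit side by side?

80640

Place the 7 others and the Cleo-Jae pair as 8 objects in a line; the pair has 2 internal arrangements.
So the count is 2·(8)! = 80640.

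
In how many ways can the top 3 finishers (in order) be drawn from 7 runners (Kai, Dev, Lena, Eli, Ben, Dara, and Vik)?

210

There are 7 choices for 1st place, 6 for 2nd, and 5 for 3rd.
That gives 7 × 6 × 5 = 210.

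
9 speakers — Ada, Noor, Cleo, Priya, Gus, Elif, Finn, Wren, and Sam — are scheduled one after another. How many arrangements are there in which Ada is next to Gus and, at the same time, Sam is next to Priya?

20160

Treat {Ada,Gus} as one block (2 orders) and {Sam,Priya} as another (2 orders).
That leaves 7 units to arrange: 2 × 2 × 7! = 4 × 5040 = 20160.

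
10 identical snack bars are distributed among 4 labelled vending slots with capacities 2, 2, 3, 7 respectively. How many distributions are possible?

By stars and bars, unrestricted non-negative solutions to x_1+…+x_4 = 10 number C(10+3,3) = 286.
Subtract solutions that violate a single cap (substitute x_i' = x_i − (cap_i+1)): x_1 ≥ 3 gives C(10,3) = 120; x_2 ≥ 3 gives C(10,3) = 120; x_3 ≥ 4 gives C(9,3) = 84; x_4 ≥ 8 gives C(5,3) = 10. Together 334.
Add back pairs where two caps are both exceeded: 35 + 20 + 0 + 20 + 0 + 0 = 75.
Subtract triples: 1 + 0 + 0 + 0 = 1.
By inclusion–exclusion the count is 286 − 334 + 75 − 1 = 26.

26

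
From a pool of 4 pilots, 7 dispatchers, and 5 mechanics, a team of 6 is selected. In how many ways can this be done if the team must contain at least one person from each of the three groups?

With no constraint there are C(16,6) = 8008 possible selections.
Subtract selections that omit an entire group: no pilots → C(12,6) = 924; no dispatchers → C(9,6) = 84; no mechanics → C(11,6) = 462.
Add back selections omitting two groups (i.e. drawn from a single group): C(4,6) + C(7,6) + C(5,6) = 7.
By inclusion–exclusion: 8008 − 1470 + 7 = 6545.

6545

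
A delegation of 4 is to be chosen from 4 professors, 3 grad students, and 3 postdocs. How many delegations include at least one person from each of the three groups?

126

With no constraint there are C(10,4) = 210 possible selections.
Selections missing a whole group: no professors → C(6,4) = 15; no grad students → C(7,4) = 35; no postdocs → C(7,4) = 35.
Add back selections omitting two groups (i.e. drawn from a single group): C(4,4) + C(3,4) + C(3,4) = 1.
By inclusion–exclusion: 210 − 85 + 1 = 126.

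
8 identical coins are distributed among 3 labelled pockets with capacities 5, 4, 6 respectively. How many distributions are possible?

By stars and bars, unrestricted non-negative solutions to x_1+…+x_3 = 8 number C(8+2,2) = 45.
Subtract solutions that violate a single cap (substitute x_i' = x_i − (cap_i+1)): x_1 ≥ 6 gives C(4,2) = 6; x_2 ≥ 5 gives C(5,2) = 10; x_3 ≥ 7 gives C(3,2) = 3. Together 19.
No two caps can be exceeded simultaneously, so the pair terms are all 0.
By inclusion–exclusion the count is 45 − 19 + 0 = 26.

26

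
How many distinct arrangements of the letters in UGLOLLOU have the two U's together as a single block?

Treat the 2 copies of U as a single block. The multiset to arrange is then {UU, G, L, L, L, O, O}, 7 items in all.
That gives (7)!/(3!·2!) = 420 arrangements.

420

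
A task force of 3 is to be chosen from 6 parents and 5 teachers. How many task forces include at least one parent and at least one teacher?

Unrestricted: C(11,3) = 165 ways to pick any 3 of the 11.
Selections missing a whole group: no parents → C(5,3) = 10; no teachers → C(6,3) = 20.
Both groups omitted at once is impossible, so 165 − 30 = 135.

135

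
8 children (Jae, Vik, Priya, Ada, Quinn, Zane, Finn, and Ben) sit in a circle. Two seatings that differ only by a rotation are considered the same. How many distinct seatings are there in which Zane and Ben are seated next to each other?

Glue Zane and Ben into a block (2 internal orders). Seating 7 units around a circle gives (6)! arrangements.
So 2 × (6)! = 2 × 720 = 1440.

1440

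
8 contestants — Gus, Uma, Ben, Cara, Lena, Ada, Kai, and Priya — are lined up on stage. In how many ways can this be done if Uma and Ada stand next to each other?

10080

Treat {Uma, Ada} as a single unit. There are 7 units to order, and the pair itself can be ordered 2 ways.
That gives 2 × 7! = 2 × 5040 = 10080.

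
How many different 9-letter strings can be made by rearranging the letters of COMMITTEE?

45360

The 9 letters of COMMITTEE have repeats: E appearing twice, M appearing twice, and T appearing twice.
So there are 9! / (2!·2!·2!) = 45360 distinguishable arrangements.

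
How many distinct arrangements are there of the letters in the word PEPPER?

Letter multiplicities in PEPPER: E×2, P×3, R×1.
So there are 6! / (3!·2!) = 60 distinguishable arrangements.

60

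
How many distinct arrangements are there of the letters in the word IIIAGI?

30

Letter multiplicities in IIIAGI: A×1, G×1, I×4.
Dividing 6! = 720 by 4! = 24 for the repeated letters gives 30.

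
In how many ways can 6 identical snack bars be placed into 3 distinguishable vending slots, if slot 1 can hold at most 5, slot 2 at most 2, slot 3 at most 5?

By stars and bars, unrestricted non-negative solutions to x_1+…+x_3 = 6 number C(6+2,2) = 28.
Subtract solutions that violate a single cap (substitute x_i' = x_i − (cap_i+1)): x_1 ≥ 6 gives C(2,2) = 1; x_2 ≥ 3 gives C(5,2) = 10; x_3 ≥ 6 gives C(2,2) = 1. Together 12.
No two caps can be exceeded simultaneously, so the pair terms are all 0.
By inclusion–exclusion the count is 28 − 12 + 0 = 16.

16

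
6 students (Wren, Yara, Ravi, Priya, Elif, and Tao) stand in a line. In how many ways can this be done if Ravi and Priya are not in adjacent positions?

480

There are 6! = 720 arrangements in all. If Ravi and Priya are adjacent, merging them into one block gives 2·(5)! = 240 arrangements.
So 720 − 240 = 480 arrangements keep them apart.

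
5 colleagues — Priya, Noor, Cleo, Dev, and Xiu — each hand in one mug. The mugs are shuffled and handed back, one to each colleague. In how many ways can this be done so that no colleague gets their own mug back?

This is the derangement count D_5: permutations of 5 items with no fixed point.
By inclusion–exclusion this is Σ_{j=0}^{5} (−1)^j C(5,j)·(5−j)!.
Computing: 120 − 120 + 60 − 20 + 5 − 1 = 44.

44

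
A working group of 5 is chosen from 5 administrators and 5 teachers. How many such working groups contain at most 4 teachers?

Split by how many teachers are chosen (0 through 4).
Sum: C(5,0)·C(5,5) + C(5,1)·C(5,4) + C(5,2)·C(5,3) + C(5,3)·C(5,2) + C(5,4)·C(5,1) = 1 + 25 + 100 + 100 + 25 = 251.

251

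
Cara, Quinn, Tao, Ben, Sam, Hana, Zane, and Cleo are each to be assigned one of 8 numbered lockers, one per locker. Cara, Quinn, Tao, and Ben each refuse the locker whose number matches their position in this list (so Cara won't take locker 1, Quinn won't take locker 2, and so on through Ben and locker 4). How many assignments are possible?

Let Aᵢ (for 1 ≤ i ≤ 4) be the placements that put person i in their forbidden locker. Any j of these fix j positions, leaving (8−j)! ways to fill the rest, and there are C(4,j) ways to pick which j.
By inclusion–exclusion, the number of valid placements is Σ_{j=0}^{4} (−1)^j C(4,j)·(8−j)!.
Computing: 40320 − 20160 + 4320 − 480 + 24 = 24024.

24024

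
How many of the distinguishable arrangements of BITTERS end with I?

360

Fix I in the last position and arrange the remaining 6 letters.
Those 6 letters have T appearing twice, giving (6)!/(2!) = 360.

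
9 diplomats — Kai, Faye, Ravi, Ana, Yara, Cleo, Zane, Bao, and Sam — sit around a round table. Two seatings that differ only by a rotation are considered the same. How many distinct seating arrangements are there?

40320

Seat Kai anywhere (absorbing the rotational symmetry), then permute the other 8: (8)! = 40320.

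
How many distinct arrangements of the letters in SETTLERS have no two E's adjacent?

3780

Total arrangements of SETTLERS: 8!/(2!·2!·2!) = 5040.
Arrangements with the E's together: treat EE as one letter, giving (7)!/(2!·2!) = 1260.
Hence 5040 − 1260 = 3780.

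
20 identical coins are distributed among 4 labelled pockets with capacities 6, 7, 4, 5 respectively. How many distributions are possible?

By stars and bars, unrestricted non-negative solutions to x_1+…+x_4 = 20 number C(20+3,3) = 1771.
Subtract solutions that violate a single cap (substitute x_i' = x_i − (cap_i+1)): x_1 ≥ 7 gives C(16,3) = 560; x_2 ≥ 8 gives C(15,3) = 455; x_3 ≥ 5 gives C(18,3) = 816; x_4 ≥ 6 gives C(17,3) = 680. Together 2511.
Add back pairs where two caps are both exceeded: 56 + 165 + 120 + 120 + 84 + 220 = 765.
Subtract triples: 1 + 0 + 10 + 4 = 15.
By inclusion–exclusion the count is 1771 − 2511 + 765 − 15 = 10.

10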